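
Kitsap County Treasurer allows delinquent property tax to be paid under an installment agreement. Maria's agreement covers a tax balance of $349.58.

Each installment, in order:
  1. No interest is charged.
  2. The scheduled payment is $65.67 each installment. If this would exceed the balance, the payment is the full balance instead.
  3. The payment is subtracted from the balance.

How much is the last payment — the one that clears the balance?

Installment 1: opening $349.58; payment $65.67; balance $283.91
Installment 2: opening $283.91; payment $65.67; balance $218.24
Installment 3: opening $218.24; payment $65.67; balance $152.57
Installment 4: opening $152.57; payment $65.67; balance $86.90
Installment 5: opening $86.90; payment $65.67; balance $21.23
Installment 6: opening $21.23; payment $21.23; balance $0.00

$21.23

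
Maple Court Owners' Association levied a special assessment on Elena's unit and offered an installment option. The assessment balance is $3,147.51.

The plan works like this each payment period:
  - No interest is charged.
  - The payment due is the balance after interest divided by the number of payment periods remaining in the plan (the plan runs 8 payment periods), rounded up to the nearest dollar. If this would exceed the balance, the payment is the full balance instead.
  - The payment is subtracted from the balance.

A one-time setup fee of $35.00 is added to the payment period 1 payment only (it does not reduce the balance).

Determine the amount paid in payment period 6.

Payment period 1: $3,147.51 − $394.00 (+ $35.00 fee) → $2,753.51
Payment period 2: $2,753.51 − $394.00 → $2,359.51
Payment period 3: $2,359.51 − $394.00 → $1,965.51
Payment period 4: $1,965.51 − $394.00 → $1,571.51
Payment period 5: $1,571.51 − $393.00 → $1,178.51
Payment period 6: $1,178.51 − $393.00 → $785.51

$393.00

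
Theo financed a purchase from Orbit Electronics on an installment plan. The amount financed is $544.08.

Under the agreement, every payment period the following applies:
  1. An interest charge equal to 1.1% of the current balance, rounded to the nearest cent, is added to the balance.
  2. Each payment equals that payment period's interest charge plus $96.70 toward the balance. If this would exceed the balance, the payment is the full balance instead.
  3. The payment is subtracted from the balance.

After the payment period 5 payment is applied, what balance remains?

$60.58

# | Opening | Interest | Payment | End bal
1 | $544.08 | $5.98 | $102.68 | $447.38
2 | $447.38 | $4.92 | $101.62 | $350.68
3 | $350.68 | $3.86 | $100.56 | $253.98
4 | $253.98 | $2.79 | $99.49 | $157.28
5 | $157.28 | $1.73 | $98.43 | $60.58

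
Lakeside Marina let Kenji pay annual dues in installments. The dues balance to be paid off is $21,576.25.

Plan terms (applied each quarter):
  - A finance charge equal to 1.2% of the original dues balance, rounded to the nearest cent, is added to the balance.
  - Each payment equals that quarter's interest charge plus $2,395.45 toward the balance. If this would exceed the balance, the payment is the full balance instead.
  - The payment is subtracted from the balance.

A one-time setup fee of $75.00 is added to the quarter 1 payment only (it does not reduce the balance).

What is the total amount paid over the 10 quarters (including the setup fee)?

$24,240.45

Quarter 1: $21,576.25 +$258.92 interest = $21,835.17; pay $2,654.37 (+ $75.00 fee) → $19,180.80
Quarter 2: $19,180.80 +$258.92 interest = $19,439.72; pay $2,654.37 → $16,785.35
Quarter 3: $16,785.35 +$258.92 interest = $17,044.27; pay $2,654.37 → $14,389.90
Quarter 4: $14,389.90 +$258.92 interest = $14,648.82; pay $2,654.37 → $11,994.45
Quarter 5: $11,994.45 +$258.92 interest = $12,253.37; pay $2,654.37 → $9,599.00
Quarter 6: $9,599.00 +$258.92 interest = $9,857.92; pay $2,654.37 → $7,203.55
Quarter 7: $7,203.55 +$258.92 interest = $7,462.47; pay $2,654.37 → $4,808.10
Quarter 8: $4,808.10 +$258.92 interest = $5,067.02; pay $2,654.37 → $2,412.65
Quarter 9: $2,412.65 +$258.92 interest = $2,671.57; pay $2,654.37 → $17.20
Quarter 10: $17.20 +$258.92 interest = $276.12; pay $276.12 → $0.00
Total paid: $24,240.45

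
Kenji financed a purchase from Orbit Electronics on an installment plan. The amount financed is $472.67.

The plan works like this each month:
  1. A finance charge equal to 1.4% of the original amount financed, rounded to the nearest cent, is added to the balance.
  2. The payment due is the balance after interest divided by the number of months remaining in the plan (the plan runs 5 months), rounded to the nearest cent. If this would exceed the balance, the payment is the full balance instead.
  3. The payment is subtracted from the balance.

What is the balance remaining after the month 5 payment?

$0.00

Month 1: $472.67 +$6.62 interest = $479.29; pay $95.86 → $383.43
Month 2: $383.43 +$6.62 interest = $390.05; pay $97.51 → $292.54
Month 3: $292.54 +$6.62 interest = $299.16; pay $99.72 → $199.44
Month 4: $199.44 +$6.62 interest = $206.06; pay $103.03 → $103.03
Month 5: $103.03 +$6.62 interest = $109.65; pay $109.65 → $0.00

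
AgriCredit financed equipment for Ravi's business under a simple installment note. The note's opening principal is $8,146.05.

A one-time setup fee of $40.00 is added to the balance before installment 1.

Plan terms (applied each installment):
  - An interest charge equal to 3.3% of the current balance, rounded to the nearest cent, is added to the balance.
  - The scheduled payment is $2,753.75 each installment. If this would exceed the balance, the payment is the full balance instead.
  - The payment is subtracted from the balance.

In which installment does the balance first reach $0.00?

4

# | Opening | Interest | Payment | End bal
1 | $8,186.05 | $270.14 | $2,753.75 | $5,702.44
2 | $5,702.44 | $188.18 | $2,753.75 | $3,136.87
3 | $3,136.87 | $103.52 | $2,753.75 | $486.64
4 | $486.64 | $16.06 | $502.70 | $0.00
Balance reaches $0.00 in installment 4.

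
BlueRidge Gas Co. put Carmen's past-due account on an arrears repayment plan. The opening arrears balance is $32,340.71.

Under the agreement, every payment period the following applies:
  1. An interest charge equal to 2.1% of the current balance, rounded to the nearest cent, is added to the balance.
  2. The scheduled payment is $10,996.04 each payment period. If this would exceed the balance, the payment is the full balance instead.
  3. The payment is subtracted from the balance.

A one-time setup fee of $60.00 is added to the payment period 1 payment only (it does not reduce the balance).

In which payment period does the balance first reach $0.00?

4

Payment period 1: opening $32,340.71; interest $679.15 → $33,019.86; payment $10,996.04 (+ $60.00 fee); balance $22,023.82
Payment period 2: opening $22,023.82; interest $462.50 → $22,486.32; payment $10,996.04; balance $11,490.28
Payment period 3: opening $11,490.28; interest $241.30 → $11,731.58; payment $10,996.04; balance $735.54
Payment period 4: opening $735.54; interest $15.45 → $750.99; payment $750.99; balance $0.00
Balance reaches $0.00 in payment period 4.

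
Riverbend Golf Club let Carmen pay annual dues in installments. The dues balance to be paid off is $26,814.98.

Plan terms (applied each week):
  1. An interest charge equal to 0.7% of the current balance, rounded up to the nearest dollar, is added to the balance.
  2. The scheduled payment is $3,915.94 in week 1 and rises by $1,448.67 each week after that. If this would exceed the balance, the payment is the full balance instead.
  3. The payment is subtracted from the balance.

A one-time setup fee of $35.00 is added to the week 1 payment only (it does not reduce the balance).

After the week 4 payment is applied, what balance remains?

Week 1: $26,814.98 +$188.00 interest = $27,002.98; pay $3,915.94 (+ $35.00 fee) → $23,087.04
Week 2: $23,087.04 +$162.00 interest = $23,249.04; pay $5,364.61 → $17,884.43
Week 3: $17,884.43 +$126.00 interest = $18,010.43; pay $6,813.28 → $11,197.15
Week 4: $11,197.15 +$79.00 interest = $11,276.15; pay $8,261.95 → $3,014.20

$3,014.20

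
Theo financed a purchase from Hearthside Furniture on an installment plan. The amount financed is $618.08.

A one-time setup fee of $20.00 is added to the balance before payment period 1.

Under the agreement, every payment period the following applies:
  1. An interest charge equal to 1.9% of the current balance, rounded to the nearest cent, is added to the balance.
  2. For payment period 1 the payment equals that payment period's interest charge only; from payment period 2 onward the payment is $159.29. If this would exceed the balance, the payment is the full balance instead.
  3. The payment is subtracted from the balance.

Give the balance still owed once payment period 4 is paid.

$188.14

Payment period 1: $638.08 +$12.12 interest = $650.20; pay $12.12 → $638.08
Payment period 2: $638.08 +$12.12 interest = $650.20; pay $159.29 → $490.91
Payment period 3: $490.91 +$9.33 interest = $500.24; pay $159.29 → $340.95
Payment period 4: $340.95 +$6.48 interest = $347.43; pay $159.29 → $188.14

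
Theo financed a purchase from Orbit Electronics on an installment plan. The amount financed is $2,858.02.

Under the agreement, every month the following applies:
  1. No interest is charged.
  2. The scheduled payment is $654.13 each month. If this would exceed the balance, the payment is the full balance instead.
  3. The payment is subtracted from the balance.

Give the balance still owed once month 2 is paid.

Month 1: opening $2,858.02; payment $654.13; balance $2,203.89
Month 2: opening $2,203.89; payment $654.13; balance $1,549.76

$1,549.76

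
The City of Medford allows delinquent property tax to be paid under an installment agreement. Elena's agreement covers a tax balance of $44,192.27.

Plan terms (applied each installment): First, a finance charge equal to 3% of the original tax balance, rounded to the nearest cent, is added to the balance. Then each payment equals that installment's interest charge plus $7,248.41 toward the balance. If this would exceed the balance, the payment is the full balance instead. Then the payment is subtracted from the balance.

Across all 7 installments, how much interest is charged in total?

Installment 1: $44,192.27 +$1,325.77 interest = $45,518.04; pay $8,574.18 → $36,943.86
Installment 2: $36,943.86 +$1,325.77 interest = $38,269.63; pay $8,574.18 → $29,695.45
Installment 3: $29,695.45 +$1,325.77 interest = $31,021.22; pay $8,574.18 → $22,447.04
Installment 4: $22,447.04 +$1,325.77 interest = $23,772.81; pay $8,574.18 → $15,198.63
Installment 5: $15,198.63 +$1,325.77 interest = $16,524.40; pay $8,574.18 → $7,950.22
Installment 6: $7,950.22 +$1,325.77 interest = $9,275.99; pay $8,574.18 → $701.81
Installment 7: $701.81 +$1,325.77 interest = $2,027.58; pay $2,027.58 → $0.00
Total interest: $1,325.77 + $1,325.77 + $1,325.77 + $1,325.77 + $1,325.77 + $1,325.77 + $1,325.77 = $9,280.39

$9,280.39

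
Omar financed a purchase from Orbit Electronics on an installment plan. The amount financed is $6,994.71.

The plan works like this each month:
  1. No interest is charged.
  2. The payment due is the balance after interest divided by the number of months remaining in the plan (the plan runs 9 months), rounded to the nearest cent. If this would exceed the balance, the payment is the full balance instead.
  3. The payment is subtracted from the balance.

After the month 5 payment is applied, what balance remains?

$3,108.76

Month 1: opening $6,994.71; payment $777.19; balance $6,217.52
Month 2: opening $6,217.52; payment $777.19; balance $5,440.33
Month 3: opening $5,440.33; payment $777.19; balance $4,663.14
Month 4: opening $4,663.14; payment $777.19; balance $3,885.95
Month 5: opening $3,885.95; payment $777.19; balance $3,108.76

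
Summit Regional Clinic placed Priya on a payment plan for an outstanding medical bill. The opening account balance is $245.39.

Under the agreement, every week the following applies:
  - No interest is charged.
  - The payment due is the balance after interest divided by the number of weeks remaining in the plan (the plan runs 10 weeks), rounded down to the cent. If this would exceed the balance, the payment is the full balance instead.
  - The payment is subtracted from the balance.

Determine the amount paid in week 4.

$24.54

Week 1: opening $245.39; payment $24.53; balance $220.86
Week 2: opening $220.86; payment $24.54; balance $196.32
Week 3: opening $196.32; payment $24.54; balance $171.78
Week 4: opening $171.78; payment $24.54; balance $147.24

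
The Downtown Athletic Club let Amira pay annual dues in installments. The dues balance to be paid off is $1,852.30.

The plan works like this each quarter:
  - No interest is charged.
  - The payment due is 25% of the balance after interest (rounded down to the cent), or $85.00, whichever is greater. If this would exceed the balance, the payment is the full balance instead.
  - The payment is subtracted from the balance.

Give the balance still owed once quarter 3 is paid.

$781.45

# | Opening | Payment | End bal
1 | $1,852.30 | $463.07 | $1,389.23
2 | $1,389.23 | $347.30 | $1,041.93
3 | $1,041.93 | $260.48 | $781.45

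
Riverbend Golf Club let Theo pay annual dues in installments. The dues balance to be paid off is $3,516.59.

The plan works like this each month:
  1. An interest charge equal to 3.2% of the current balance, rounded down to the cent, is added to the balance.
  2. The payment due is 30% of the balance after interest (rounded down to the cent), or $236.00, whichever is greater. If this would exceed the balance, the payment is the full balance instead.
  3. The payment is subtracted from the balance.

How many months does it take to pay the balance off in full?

# | Opening | Interest | Payment | End bal
1 | $3,516.59 | $112.53 | $1,088.73 | $2,540.39
2 | $2,540.39 | $81.29 | $786.50 | $1,835.18
3 | $1,835.18 | $58.72 | $568.17 | $1,325.73
4 | $1,325.73 | $42.42 | $410.44 | $957.71
5 | $957.71 | $30.64 | $296.50 | $691.85
6 | $691.85 | $22.13 | $236.00 | $477.98
7 | $477.98 | $15.29 | $236.00 | $257.27
8 | $257.27 | $8.23 | $236.00 | $29.50
9 | $29.50 | $0.94 | $30.44 | $0.00
Balance reaches $0.00 in month 9.

9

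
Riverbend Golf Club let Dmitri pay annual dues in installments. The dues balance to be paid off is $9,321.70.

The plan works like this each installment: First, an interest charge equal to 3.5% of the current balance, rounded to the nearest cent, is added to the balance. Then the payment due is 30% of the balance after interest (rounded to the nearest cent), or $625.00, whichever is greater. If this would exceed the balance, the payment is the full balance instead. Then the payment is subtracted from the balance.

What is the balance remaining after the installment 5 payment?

$1,860.74

# | Opening | Interest | Payment | End bal
1 | $9,321.70 | $326.26 | $2,894.39 | $6,753.57
2 | $6,753.57 | $236.37 | $2,096.98 | $4,892.96
3 | $4,892.96 | $171.25 | $1,519.26 | $3,544.95
4 | $3,544.95 | $124.07 | $1,100.71 | $2,568.31
5 | $2,568.31 | $89.89 | $797.46 | $1,860.74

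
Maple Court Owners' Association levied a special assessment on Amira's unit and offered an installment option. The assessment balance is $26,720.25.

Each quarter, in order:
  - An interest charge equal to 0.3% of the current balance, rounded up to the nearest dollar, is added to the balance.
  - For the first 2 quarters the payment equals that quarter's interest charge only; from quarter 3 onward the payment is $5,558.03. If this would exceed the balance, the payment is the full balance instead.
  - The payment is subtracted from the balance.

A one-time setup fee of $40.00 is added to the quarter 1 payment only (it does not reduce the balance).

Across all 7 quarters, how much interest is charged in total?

$401.00

Quarter 1: $26,720.25 +$81.00 interest = $26,801.25; pay $81.00 (+ $40.00 fee) → $26,720.25
Quarter 2: $26,720.25 +$81.00 interest = $26,801.25; pay $81.00 → $26,720.25
Quarter 3: $26,720.25 +$81.00 interest = $26,801.25; pay $5,558.03 → $21,243.22
Quarter 4: $21,243.22 +$64.00 interest = $21,307.22; pay $5,558.03 → $15,749.19
Quarter 5: $15,749.19 +$48.00 interest = $15,797.19; pay $5,558.03 → $10,239.16
Quarter 6: $10,239.16 +$31.00 interest = $10,270.16; pay $5,558.03 → $4,712.13
Quarter 7: $4,712.13 +$15.00 interest = $4,727.13; pay $4,727.13 → $0.00
Total interest: $81.00 + $81.00 + $81.00 + $64.00 + $48.00 + $31.00 + $15.00 = $401.00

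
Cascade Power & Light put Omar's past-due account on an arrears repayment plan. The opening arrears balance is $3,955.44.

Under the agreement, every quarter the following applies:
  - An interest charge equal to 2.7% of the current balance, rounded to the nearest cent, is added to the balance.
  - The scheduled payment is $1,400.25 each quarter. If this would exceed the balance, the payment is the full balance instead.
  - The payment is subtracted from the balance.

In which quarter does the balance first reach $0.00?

Quarter 1: opening $3,955.44; interest $106.80 → $4,062.24; payment $1,400.25; balance $2,661.99
Quarter 2: opening $2,661.99; interest $71.87 → $2,733.86; payment $1,400.25; balance $1,333.61
Quarter 3: opening $1,333.61; interest $36.01 → $1,369.62; payment $1,369.62; balance $0.00
Balance reaches $0.00 in quarter 3.

3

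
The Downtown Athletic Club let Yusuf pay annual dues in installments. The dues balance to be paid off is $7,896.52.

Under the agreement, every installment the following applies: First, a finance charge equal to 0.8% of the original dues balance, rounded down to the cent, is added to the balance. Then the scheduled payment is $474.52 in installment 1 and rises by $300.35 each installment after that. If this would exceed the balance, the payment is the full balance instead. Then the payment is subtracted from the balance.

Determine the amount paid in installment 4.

$1,375.57

Installment 1: opening $7,896.52; interest $63.17 → $7,959.69; payment $474.52; balance $7,485.17
Installment 2: opening $7,485.17; interest $63.17 → $7,548.34; payment $774.87; balance $6,773.47
Installment 3: opening $6,773.47; interest $63.17 → $6,836.64; payment $1,075.22; balance $5,761.42
Installment 4: opening $5,761.42; interest $63.17 → $5,824.59; payment $1,375.57; balance $4,449.02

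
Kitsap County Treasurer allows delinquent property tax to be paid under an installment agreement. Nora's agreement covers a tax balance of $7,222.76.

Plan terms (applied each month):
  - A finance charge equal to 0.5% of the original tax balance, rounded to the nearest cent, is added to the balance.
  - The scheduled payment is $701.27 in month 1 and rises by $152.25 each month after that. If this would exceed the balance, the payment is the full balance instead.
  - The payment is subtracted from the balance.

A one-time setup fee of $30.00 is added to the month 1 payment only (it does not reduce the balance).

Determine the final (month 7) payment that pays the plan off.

$984.16

# | Opening | Interest | Payment | Fee | End bal
1 | $7,222.76 | $36.11 | $701.27 | $30.00 | $6,557.60
2 | $6,557.60 | $36.11 | $853.52 | — | $5,740.19
3 | $5,740.19 | $36.11 | $1,005.77 | — | $4,770.53
4 | $4,770.53 | $36.11 | $1,158.02 | — | $3,648.62
5 | $3,648.62 | $36.11 | $1,310.27 | — | $2,374.46
6 | $2,374.46 | $36.11 | $1,462.52 | — | $948.05
7 | $948.05 | $36.11 | $984.16 | — | $0.00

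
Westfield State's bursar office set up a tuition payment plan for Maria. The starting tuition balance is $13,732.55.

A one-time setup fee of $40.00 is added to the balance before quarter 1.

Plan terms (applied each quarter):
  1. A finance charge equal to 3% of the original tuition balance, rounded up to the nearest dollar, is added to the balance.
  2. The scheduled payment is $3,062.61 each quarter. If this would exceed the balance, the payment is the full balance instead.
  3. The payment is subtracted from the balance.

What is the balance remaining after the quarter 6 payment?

$0.00

# | Opening | Interest | Payment | End bal
1 | $13,772.55 | $412.00 | $3,062.61 | $11,121.94
2 | $11,121.94 | $412.00 | $3,062.61 | $8,471.33
3 | $8,471.33 | $412.00 | $3,062.61 | $5,820.72
4 | $5,820.72 | $412.00 | $3,062.61 | $3,170.11
5 | $3,170.11 | $412.00 | $3,062.61 | $519.50
6 | $519.50 | $412.00 | $931.50 | $0.00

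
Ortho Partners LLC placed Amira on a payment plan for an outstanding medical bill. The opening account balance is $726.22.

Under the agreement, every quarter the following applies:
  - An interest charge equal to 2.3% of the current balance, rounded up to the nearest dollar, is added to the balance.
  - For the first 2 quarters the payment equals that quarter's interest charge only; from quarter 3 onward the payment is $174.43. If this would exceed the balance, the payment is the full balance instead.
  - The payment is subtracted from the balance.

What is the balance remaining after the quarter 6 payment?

Quarter 1: opening $726.22; interest $17.00 → $743.22; payment $17.00; balance $726.22
Quarter 2: opening $726.22; interest $17.00 → $743.22; payment $17.00; balance $726.22
Quarter 3: opening $726.22; interest $17.00 → $743.22; payment $174.43; balance $568.79
Quarter 4: opening $568.79; interest $14.00 → $582.79; payment $174.43; balance $408.36
Quarter 5: opening $408.36; interest $10.00 → $418.36; payment $174.43; balance $243.93
Quarter 6: opening $243.93; interest $6.00 → $249.93; payment $174.43; balance $75.50

$75.50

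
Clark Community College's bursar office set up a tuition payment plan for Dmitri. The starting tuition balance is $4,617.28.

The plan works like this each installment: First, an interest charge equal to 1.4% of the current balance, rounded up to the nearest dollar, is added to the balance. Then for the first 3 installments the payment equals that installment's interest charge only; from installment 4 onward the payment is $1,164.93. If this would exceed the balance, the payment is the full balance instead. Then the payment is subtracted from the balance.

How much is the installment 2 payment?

# | Opening | Interest | Payment | End bal
1 | $4,617.28 | $65.00 | $65.00 | $4,617.28
2 | $4,617.28 | $65.00 | $65.00 | $4,617.28

$65.00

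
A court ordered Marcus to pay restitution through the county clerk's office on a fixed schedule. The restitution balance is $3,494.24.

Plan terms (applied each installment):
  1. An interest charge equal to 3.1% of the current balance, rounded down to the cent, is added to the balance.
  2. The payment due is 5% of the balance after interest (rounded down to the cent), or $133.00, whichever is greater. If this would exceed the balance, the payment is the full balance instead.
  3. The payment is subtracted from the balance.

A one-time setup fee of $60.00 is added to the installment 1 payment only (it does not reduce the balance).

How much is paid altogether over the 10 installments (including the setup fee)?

$1,703.46

# | Opening | Interest | Payment | Fee | End bal
1 | $3,494.24 | $108.32 | $180.12 | $60.00 | $3,422.44
2 | $3,422.44 | $106.09 | $176.42 | — | $3,352.11
3 | $3,352.11 | $103.91 | $172.80 | — | $3,283.22
4 | $3,283.22 | $101.77 | $169.24 | — | $3,215.75
5 | $3,215.75 | $99.68 | $165.77 | — | $3,149.66
6 | $3,149.66 | $97.63 | $162.36 | — | $3,084.93
7 | $3,084.93 | $95.63 | $159.02 | — | $3,021.54
8 | $3,021.54 | $93.66 | $155.76 | — | $2,959.44
9 | $2,959.44 | $91.74 | $152.55 | — | $2,898.63
10 | $2,898.63 | $89.85 | $149.42 | — | $2,839.06
Total paid: $1,703.46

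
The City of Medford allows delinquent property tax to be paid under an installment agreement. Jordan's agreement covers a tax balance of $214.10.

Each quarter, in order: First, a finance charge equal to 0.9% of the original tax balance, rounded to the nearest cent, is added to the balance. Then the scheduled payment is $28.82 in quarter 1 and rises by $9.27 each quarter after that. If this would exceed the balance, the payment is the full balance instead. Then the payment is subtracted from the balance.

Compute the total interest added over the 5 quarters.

# | Opening | Interest | Payment | End bal
1 | $214.10 | $1.93 | $28.82 | $187.21
2 | $187.21 | $1.93 | $38.09 | $151.05
3 | $151.05 | $1.93 | $47.36 | $105.62
4 | $105.62 | $1.93 | $56.63 | $50.92
5 | $50.92 | $1.93 | $52.85 | $0.00
Total interest: $1.93 + $1.93 + $1.93 + $1.93 + $1.93 = $9.65

$9.65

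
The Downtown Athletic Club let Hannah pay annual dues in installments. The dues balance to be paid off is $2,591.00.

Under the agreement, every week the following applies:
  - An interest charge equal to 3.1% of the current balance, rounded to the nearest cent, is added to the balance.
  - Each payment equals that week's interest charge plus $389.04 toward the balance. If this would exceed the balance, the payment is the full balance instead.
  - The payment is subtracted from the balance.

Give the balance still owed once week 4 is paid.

$1,034.84

Week 1: $2,591.00 +$80.32 interest = $2,671.32; pay $469.36 → $2,201.96
Week 2: $2,201.96 +$68.26 interest = $2,270.22; pay $457.30 → $1,812.92
Week 3: $1,812.92 +$56.20 interest = $1,869.12; pay $445.24 → $1,423.88
Week 4: $1,423.88 +$44.14 interest = $1,468.02; pay $433.18 → $1,034.84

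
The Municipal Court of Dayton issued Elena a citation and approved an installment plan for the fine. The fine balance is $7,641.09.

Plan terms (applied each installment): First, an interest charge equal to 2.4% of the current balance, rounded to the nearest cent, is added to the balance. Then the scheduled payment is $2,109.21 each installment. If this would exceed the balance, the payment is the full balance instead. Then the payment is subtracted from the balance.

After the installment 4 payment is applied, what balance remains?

Installment 1: opening $7,641.09; interest $183.39 → $7,824.48; payment $2,109.21; balance $5,715.27
Installment 2: opening $5,715.27; interest $137.17 → $5,852.44; payment $2,109.21; balance $3,743.23
Installment 3: opening $3,743.23; interest $89.84 → $3,833.07; payment $2,109.21; balance $1,723.86
Installment 4: opening $1,723.86; interest $41.37 → $1,765.23; payment $1,765.23; balance $0.00

$0.00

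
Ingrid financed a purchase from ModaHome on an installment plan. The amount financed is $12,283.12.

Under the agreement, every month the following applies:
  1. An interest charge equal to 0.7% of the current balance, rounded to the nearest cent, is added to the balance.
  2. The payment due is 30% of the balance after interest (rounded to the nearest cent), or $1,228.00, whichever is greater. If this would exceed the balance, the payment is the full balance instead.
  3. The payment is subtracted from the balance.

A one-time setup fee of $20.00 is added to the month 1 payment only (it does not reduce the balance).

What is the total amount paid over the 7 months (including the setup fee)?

$12,560.83

Month 1: $12,283.12 +$85.98 interest = $12,369.10; pay $3,710.73 (+ $20.00 fee) → $8,658.37
Month 2: $8,658.37 +$60.61 interest = $8,718.98; pay $2,615.69 → $6,103.29
Month 3: $6,103.29 +$42.72 interest = $6,146.01; pay $1,843.80 → $4,302.21
Month 4: $4,302.21 +$30.12 interest = $4,332.33; pay $1,299.70 → $3,032.63
Month 5: $3,032.63 +$21.23 interest = $3,053.86; pay $1,228.00 → $1,825.86
Month 6: $1,825.86 +$12.78 interest = $1,838.64; pay $1,228.00 → $610.64
Month 7: $610.64 +$4.27 interest = $614.91; pay $614.91 → $0.00
Total paid: $12,560.83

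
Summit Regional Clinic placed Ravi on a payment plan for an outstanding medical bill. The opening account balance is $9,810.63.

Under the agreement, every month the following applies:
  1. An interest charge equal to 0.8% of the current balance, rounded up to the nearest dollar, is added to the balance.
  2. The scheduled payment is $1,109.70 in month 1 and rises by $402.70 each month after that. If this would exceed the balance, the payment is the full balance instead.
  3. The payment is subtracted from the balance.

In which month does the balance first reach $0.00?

Month 1: $9,810.63 +$79.00 interest = $9,889.63; pay $1,109.70 → $8,779.93
Month 2: $8,779.93 +$71.00 interest = $8,850.93; pay $1,512.40 → $7,338.53
Month 3: $7,338.53 +$59.00 interest = $7,397.53; pay $1,915.10 → $5,482.43
Month 4: $5,482.43 +$44.00 interest = $5,526.43; pay $2,317.80 → $3,208.63
Month 5: $3,208.63 +$26.00 interest = $3,234.63; pay $2,720.50 → $514.13
Month 6: $514.13 +$5.00 interest = $519.13; pay $519.13 → $0.00
Balance reaches $0.00 in month 6.

6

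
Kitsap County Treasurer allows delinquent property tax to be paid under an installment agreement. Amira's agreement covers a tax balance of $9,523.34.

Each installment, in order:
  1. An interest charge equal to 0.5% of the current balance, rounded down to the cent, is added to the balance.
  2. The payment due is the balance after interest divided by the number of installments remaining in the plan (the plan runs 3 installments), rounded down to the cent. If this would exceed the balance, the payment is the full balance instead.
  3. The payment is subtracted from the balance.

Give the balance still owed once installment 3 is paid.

$0.00

Installment 1: opening $9,523.34; interest $47.61 → $9,570.95; payment $3,190.31; balance $6,380.64
Installment 2: opening $6,380.64; interest $31.90 → $6,412.54; payment $3,206.27; balance $3,206.27
Installment 3: opening $3,206.27; interest $16.03 → $3,222.30; payment $3,222.30; balance $0.00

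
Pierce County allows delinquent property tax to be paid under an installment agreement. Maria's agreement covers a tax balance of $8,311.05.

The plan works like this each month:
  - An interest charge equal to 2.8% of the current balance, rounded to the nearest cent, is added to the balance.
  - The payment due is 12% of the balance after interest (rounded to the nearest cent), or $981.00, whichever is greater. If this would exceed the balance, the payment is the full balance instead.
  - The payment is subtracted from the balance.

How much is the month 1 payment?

$1,025.25

Month 1: opening $8,311.05; interest $232.71 → $8,543.76; payment $1,025.25; balance $7,518.51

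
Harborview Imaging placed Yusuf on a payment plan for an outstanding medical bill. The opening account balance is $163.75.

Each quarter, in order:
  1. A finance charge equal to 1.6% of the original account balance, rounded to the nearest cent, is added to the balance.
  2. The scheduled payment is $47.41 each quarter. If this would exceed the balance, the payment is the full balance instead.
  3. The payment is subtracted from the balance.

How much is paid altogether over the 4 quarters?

# | Opening | Interest | Payment | End bal
1 | $163.75 | $2.62 | $47.41 | $118.96
2 | $118.96 | $2.62 | $47.41 | $74.17
3 | $74.17 | $2.62 | $47.41 | $29.38
4 | $29.38 | $2.62 | $32.00 | $0.00
Total paid: $174.23

$174.23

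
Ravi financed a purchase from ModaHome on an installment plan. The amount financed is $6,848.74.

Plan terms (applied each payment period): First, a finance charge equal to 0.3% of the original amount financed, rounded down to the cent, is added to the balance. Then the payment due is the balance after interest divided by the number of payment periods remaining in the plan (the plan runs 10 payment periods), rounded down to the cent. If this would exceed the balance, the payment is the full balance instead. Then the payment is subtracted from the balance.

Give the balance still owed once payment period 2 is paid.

$5,513.69

Payment period 1: opening $6,848.74; interest $20.54 → $6,869.28; payment $686.92; balance $6,182.36
Payment period 2: opening $6,182.36; interest $20.54 → $6,202.90; payment $689.21; balance $5,513.69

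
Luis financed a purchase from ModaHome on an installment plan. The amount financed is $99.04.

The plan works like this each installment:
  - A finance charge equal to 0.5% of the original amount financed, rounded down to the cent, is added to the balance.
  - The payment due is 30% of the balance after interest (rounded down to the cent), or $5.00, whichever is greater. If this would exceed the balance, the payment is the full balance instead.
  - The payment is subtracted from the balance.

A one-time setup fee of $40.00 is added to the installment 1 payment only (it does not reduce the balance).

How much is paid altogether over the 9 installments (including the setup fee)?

Installment 1: opening $99.04; interest $0.49 → $99.53; payment $29.85 (+ $40.00 fee); balance $69.68
Installment 2: opening $69.68; interest $0.49 → $70.17; payment $21.05; balance $49.12
Installment 3: opening $49.12; interest $0.49 → $49.61; payment $14.88; balance $34.73
Installment 4: opening $34.73; interest $0.49 → $35.22; payment $10.56; balance $24.66
Installment 5: opening $24.66; interest $0.49 → $25.15; payment $7.54; balance $17.61
Installment 6: opening $17.61; interest $0.49 → $18.10; payment $5.43; balance $12.67
Installment 7: opening $12.67; interest $0.49 → $13.16; payment $5.00; balance $8.16
Installment 8: opening $8.16; interest $0.49 → $8.65; payment $5.00; balance $3.65
Installment 9: opening $3.65; interest $0.49 → $4.14; payment $4.14; balance $0.00
Total paid: $143.45

$143.45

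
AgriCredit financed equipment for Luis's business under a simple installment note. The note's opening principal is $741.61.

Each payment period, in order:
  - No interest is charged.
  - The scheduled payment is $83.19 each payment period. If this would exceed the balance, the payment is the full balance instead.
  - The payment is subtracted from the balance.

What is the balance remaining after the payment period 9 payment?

Payment period 1: $741.61 − $83.19 → $658.42
Payment period 2: $658.42 − $83.19 → $575.23
Payment period 3: $575.23 − $83.19 → $492.04
Payment period 4: $492.04 − $83.19 → $408.85
Payment period 5: $408.85 − $83.19 → $325.66
Payment period 6: $325.66 − $83.19 → $242.47
Payment period 7: $242.47 − $83.19 → $159.28
Payment period 8: $159.28 − $83.19 → $76.09
Payment period 9: $76.09 − $76.09 → $0.00

$0.00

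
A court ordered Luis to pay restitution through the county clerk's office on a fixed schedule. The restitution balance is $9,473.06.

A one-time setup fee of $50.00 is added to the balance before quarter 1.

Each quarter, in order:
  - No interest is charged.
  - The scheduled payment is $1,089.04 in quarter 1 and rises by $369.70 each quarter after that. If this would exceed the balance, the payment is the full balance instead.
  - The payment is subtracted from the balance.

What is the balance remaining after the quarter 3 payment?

$5,146.84

Quarter 1: $9,523.06 − $1,089.04 → $8,434.02
Quarter 2: $8,434.02 − $1,458.74 → $6,975.28
Quarter 3: $6,975.28 − $1,828.44 → $5,146.84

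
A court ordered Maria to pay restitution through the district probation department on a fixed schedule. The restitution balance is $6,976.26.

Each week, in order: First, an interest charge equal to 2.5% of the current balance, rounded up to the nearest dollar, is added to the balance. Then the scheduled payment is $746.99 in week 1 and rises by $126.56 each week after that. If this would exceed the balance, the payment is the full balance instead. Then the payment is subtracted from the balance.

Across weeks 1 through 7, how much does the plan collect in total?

$7,773.26

Week 1: opening $6,976.26; interest $175.00 → $7,151.26; payment $746.99; balance $6,404.27
Week 2: opening $6,404.27; interest $161.00 → $6,565.27; payment $873.55; balance $5,691.72
Week 3: opening $5,691.72; interest $143.00 → $5,834.72; payment $1,000.11; balance $4,834.61
Week 4: opening $4,834.61; interest $121.00 → $4,955.61; payment $1,126.67; balance $3,828.94
Week 5: opening $3,828.94; interest $96.00 → $3,924.94; payment $1,253.23; balance $2,671.71
Week 6: opening $2,671.71; interest $67.00 → $2,738.71; payment $1,379.79; balance $1,358.92
Week 7: opening $1,358.92; interest $34.00 → $1,392.92; payment $1,392.92; balance $0.00
Total paid: $7,773.26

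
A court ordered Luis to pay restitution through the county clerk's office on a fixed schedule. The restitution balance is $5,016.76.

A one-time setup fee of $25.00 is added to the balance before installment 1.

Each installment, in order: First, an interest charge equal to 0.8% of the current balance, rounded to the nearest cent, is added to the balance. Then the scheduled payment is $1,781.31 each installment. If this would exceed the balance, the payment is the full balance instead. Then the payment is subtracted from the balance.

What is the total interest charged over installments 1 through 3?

$79.11

Installment 1: $5,041.76 +$40.33 interest = $5,082.09; pay $1,781.31 → $3,300.78
Installment 2: $3,300.78 +$26.41 interest = $3,327.19; pay $1,781.31 → $1,545.88
Installment 3: $1,545.88 +$12.37 interest = $1,558.25; pay $1,558.25 → $0.00
Total interest: $40.33 + $26.41 + $12.37 = $79.11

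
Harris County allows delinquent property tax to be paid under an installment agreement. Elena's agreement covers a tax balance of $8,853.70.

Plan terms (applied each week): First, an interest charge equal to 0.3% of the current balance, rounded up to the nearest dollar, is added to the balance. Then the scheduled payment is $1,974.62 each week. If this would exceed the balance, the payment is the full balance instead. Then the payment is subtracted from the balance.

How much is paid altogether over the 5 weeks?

$8,929.70

Week 1: opening $8,853.70; interest $27.00 → $8,880.70; payment $1,974.62; balance $6,906.08
Week 2: opening $6,906.08; interest $21.00 → $6,927.08; payment $1,974.62; balance $4,952.46
Week 3: opening $4,952.46; interest $15.00 → $4,967.46; payment $1,974.62; balance $2,992.84
Week 4: opening $2,992.84; interest $9.00 → $3,001.84; payment $1,974.62; balance $1,027.22
Week 5: opening $1,027.22; interest $4.00 → $1,031.22; payment $1,031.22; balance $0.00
Total paid: $8,929.70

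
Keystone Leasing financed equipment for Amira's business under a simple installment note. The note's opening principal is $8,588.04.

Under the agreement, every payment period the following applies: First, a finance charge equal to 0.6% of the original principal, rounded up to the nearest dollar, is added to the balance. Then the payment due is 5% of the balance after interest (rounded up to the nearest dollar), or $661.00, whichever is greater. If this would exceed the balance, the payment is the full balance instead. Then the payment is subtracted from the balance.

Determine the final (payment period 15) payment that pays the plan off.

$114.04

Payment period 1: opening $8,588.04; interest $52.00 → $8,640.04; payment $661.00; balance $7,979.04
Payment period 2: opening $7,979.04; interest $52.00 → $8,031.04; payment $661.00; balance $7,370.04
Payment period 3: opening $7,370.04; interest $52.00 → $7,422.04; payment $661.00; balance $6,761.04
Payment period 4: opening $6,761.04; interest $52.00 → $6,813.04; payment $661.00; balance $6,152.04
Payment period 5: opening $6,152.04; interest $52.00 → $6,204.04; payment $661.00; balance $5,543.04
Payment period 6: opening $5,543.04; interest $52.00 → $5,595.04; payment $661.00; balance $4,934.04
Payment period 7: opening $4,934.04; interest $52.00 → $4,986.04; payment $661.00; balance $4,325.04
Payment period 8: opening $4,325.04; interest $52.00 → $4,377.04; payment $661.00; balance $3,716.04
Payment period 9: opening $3,716.04; interest $52.00 → $3,768.04; payment $661.00; balance $3,107.04
Payment period 10: opening $3,107.04; interest $52.00 → $3,159.04; payment $661.00; balance $2,498.04
Payment period 11: opening $2,498.04; interest $52.00 → $2,550.04; payment $661.00; balance $1,889.04
Payment period 12: opening $1,889.04; interest $52.00 → $1,941.04; payment $661.00; balance $1,280.04
Payment period 13: opening $1,280.04; interest $52.00 → $1,332.04; payment $661.00; balance $671.04
Payment period 14: opening $671.04; interest $52.00 → $723.04; payment $661.00; balance $62.04
Payment period 15: opening $62.04; interest $52.00 → $114.04; payment $114.04; balance $0.00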